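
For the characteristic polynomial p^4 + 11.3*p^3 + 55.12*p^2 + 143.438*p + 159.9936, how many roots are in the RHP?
p^4 + 11.3*p^3 + 55.12*p^2 + 143.438*p + 159.9936 = (p + 3.9)(p + 3.2)(p^2 + 4.2*p + 12.82). Poles: -2.1 + 2.9j, -2.1 - 2.9j, -3.2, -3.9. RHP poles (Re>0): 0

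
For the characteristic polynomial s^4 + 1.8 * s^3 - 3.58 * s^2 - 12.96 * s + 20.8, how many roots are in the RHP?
s^4 + 1.8*s^3 - 3.58*s^2 - 12.96*s + 20.8 = (s^2 - 3*s + 2.5)(s^2 + 4.8*s + 8.32). Poles: -2.4 + 1.6j, -2.4 - 1.6j, 1.5 + 0.5j, 1.5 - 0.5j. RHP poles (Re>0): 2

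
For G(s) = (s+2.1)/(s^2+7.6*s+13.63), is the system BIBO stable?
Denominator: s^2 + 7.6*s + 13.63 = (s + 4.7)(s + 2.9). Poles: -2.9, -4.7. All Re(p)<0: Yes (stable)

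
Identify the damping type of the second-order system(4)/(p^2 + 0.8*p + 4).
Standard form: ωn²/(p²+2ζωn·p+ωn²) gives ωn=2, ζ=0.2.
Underdamped (ζ = 0.2 < 1)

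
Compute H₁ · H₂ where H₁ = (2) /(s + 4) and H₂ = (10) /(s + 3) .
Series: H = H₁ · H₂ = (n₁·n₂)/(d₁·d₂).
Num: n₁·n₂ = 20. Den: d₁·d₂ = s^2 + 7*s + 12.
H(s) = (20)/(s^2 + 7*s + 12)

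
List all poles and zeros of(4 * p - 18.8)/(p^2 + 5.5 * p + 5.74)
Set denominator = 0: p^2 + 5.5*p + 5.74 = (p + 4.1)(p + 1.4) = 0 → Poles: -1.4, -4.1
Set numerator = 0: 4*p - 18.8 = 0 → Zeros: 4.7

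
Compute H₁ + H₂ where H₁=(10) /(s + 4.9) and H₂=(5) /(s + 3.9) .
Parallel: H = H₁ + H₂ = (n₁·d₂ + n₂·d₁)/(d₁·d₂).
n₁·d₂ = 10*s + 39. n₂·d₁ = 5*s + 24.5. Sum = 15*s + 63.5. d₁·d₂ = s^2 + 8.8*s + 19.11.
H(s) = (15*s + 63.5)/(s^2 + 8.8*s + 19.11)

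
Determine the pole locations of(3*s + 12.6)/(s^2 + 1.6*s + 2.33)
Set denominator = 0: s^2 + 1.6*s + 2.33 = 0 → Poles: -0.8 + 1.3j, -0.8 - 1.3j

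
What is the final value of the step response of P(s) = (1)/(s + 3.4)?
FVT: lim_{t→∞} y(t) = lim_{s→0} s*Y(s) where Y(s) = P(s)/s.
= lim_{s→0} P(s) = P(0) = num(0)/den(0) = 1/3.4 = 0.2941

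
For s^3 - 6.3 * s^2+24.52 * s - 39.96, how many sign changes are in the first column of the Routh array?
Routh array:
s^3: [1, 24.52]; s^2: [-6.3, -39.96]; s^1: [18.1771]; s^0: [-39.96]
First column: [1, -6.3, 18.1771, -39.96]. Sign changes = 3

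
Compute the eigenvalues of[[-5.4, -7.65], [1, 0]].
Eigenvalues solve det(λI - A) = 0.
Characteristic polynomial: λ^2 + 5.4*λ + 7.65 = 0.
Roots: -2.7 + 0.6j, -2.7 - 0.6j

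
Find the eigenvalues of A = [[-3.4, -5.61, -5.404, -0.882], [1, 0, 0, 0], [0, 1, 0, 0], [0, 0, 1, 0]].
Eigenvalues solve det(λI - A) = 0.
Characteristic polynomial: λ^4 + 3.4*λ^3 + 5.61*λ^2 + 5.404*λ + 0.882 = 0.
Factor: (λ + 1.8)(λ + 0.2)(λ^2 + 1.4*λ + 2.45) = 0.
Roots: -0.2, -0.7 + 1.4j, -0.7 - 1.4j, -1.8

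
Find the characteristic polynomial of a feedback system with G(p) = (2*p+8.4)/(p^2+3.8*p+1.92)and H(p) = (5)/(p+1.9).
Characteristic poly = G_den * H_den + G_num * H_num = (p^3 + 5.7*p^2 + 9.14*p + 3.648) + (10*p + 42) = p^3 + 5.7*p^2 + 19.14*p + 45.648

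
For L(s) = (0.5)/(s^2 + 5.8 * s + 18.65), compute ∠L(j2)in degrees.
Substitute s = j*2: L(j2) = 0.0209776 - 0.0166102j.
∠L(j2) = atan2(Im, Re) = atan2(-0.0166102, 0.0209776) = -38.37°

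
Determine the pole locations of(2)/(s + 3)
Set denominator = 0: s + 3 = 0 → Poles: -3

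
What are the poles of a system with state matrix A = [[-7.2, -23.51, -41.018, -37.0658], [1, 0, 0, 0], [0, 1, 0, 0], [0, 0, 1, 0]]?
Eigenvalues solve det(λI - A) = 0.
Characteristic polynomial: λ^4 + 7.2*λ^3 + 23.51*λ^2 + 41.018*λ + 37.0658 = 0.
Factor: (λ^2 + 2.2*λ + 4.82)(λ^2 + 5*λ + 7.69) = 0.
Roots: -1.1 + 1.9j, -1.1 - 1.9j, -2.5 + 1.2j, -2.5 - 1.2j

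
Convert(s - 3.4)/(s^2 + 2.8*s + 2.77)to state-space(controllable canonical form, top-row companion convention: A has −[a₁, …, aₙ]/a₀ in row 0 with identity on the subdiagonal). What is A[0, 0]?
Reachable canonical form for den = s^2 + 2.8*s + 2.77: top row of A = -[a₁,a₂,...,aₙ]/a₀, ones on the subdiagonal, zeros elsewhere.
A = [[-2.8, -2.77], [1, 0]].
A[0,0] = -2.8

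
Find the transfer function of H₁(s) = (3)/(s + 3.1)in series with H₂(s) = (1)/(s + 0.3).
Series: H = H₁ · H₂ = (n₁·n₂)/(d₁·d₂).
Num: n₁·n₂ = 3. Den: d₁·d₂ = s^2 + 3.4*s + 0.93.
H(s) = (3)/(s^2 + 3.4*s + 0.93)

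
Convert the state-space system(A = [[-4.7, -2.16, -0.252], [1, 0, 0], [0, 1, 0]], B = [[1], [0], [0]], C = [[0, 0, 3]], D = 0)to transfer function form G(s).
G(s) = C(sI - A)⁻¹B + D.
Characteristic polynomial det(sI - A) = s^3 + 4.7*s^2 + 2.16*s + 0.252.
Numerator from C·adj(sI-A)·B + D·det(sI-A) = 3.
G(s) = (3)/(s^3 + 4.7*s^2 + 2.16*s + 0.252)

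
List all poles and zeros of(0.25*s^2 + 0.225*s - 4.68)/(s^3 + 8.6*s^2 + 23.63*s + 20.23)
Set denominator = 0: s^3 + 8.6*s^2 + 23.63*s + 20.23 = (s + 1.7)(s + 3.4)(s + 3.5) = 0 → Poles: -1.7, -3.4, -3.5
Set numerator = 0: 0.25*s^2 + 0.225*s - 4.68 = 0.25*(s + 4.8)(s - 3.9) = 0 → Zeros: -4.8, 3.9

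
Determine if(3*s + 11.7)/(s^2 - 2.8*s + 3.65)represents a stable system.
Denominator: s^2 - 2.8*s + 3.65. Poles: 1.4 + 1.3j, 1.4 - 1.3j. All Re(p)<0: No (unstable)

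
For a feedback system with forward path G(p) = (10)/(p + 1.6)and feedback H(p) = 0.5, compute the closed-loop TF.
Closed-loop T = G/(1+GH).
Numerator: G_num * H_den = 10.
Denominator: G_den * H_den + G_num * H_num = (p + 1.6) + (5) = p + 6.6.
T(p) = (10)/(p + 6.6)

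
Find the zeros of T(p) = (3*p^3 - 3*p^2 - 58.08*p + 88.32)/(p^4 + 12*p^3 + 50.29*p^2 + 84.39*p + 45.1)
Set numerator = 0: 3*p^3 - 3*p^2 - 58.08*p + 88.32 = 3*(p - 4)(p + 4.6)(p - 1.6) = 0 → Zeros: -4.6, 1.6, 4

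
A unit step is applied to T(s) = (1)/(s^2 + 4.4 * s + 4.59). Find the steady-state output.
FVT: lim_{t→∞} y(t) = lim_{s→0} s*Y(s) where Y(s) = T(s)/s.
= lim_{s→0} T(s) = T(0) = num(0)/den(0) = 1/4.59 = 0.2179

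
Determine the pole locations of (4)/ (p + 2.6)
Set denominator = 0: p + 2.6 = 0 → Poles: -2.6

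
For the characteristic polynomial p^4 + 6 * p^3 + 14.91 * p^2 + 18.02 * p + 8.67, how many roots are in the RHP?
p^4 + 6*p^3 + 14.91*p^2 + 18.02*p + 8.67 = (p + 1.7)(p + 1.5)(p^2 + 2.8*p + 3.4). Poles: -1.4 + 1.2j, -1.4 - 1.2j, -1.5, -1.7. RHP poles (Re>0): 0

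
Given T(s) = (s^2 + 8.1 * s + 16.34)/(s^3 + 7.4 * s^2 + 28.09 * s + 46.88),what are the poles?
Set denominator = 0: s^3 + 7.4*s^2 + 28.09*s + 46.88 = (s + 3.2)(s^2 + 4.2*s + 14.65) = 0 → Poles: -2.1 + 3.2j, -2.1 - 3.2j, -3.2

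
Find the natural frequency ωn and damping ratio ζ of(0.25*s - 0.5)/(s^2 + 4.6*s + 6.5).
Underdamped: complex pole -2.3 + 1.1j. ωn = |pole| = 2.55, ζ = -Re(pole)/ωn = 0.9021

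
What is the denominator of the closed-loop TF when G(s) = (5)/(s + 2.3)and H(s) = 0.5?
Characteristic poly = G_den * H_den + G_num * H_num = (s + 2.3) + (2.5) = s + 4.8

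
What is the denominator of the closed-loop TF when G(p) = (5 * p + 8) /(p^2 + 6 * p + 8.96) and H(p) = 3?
Characteristic poly = G_den * H_den + G_num * H_num = (p^2 + 6*p + 8.96) + (15*p + 24) = p^2 + 21*p + 32.96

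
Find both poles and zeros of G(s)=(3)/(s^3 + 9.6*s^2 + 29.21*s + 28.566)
Set denominator = 0: s^3 + 9.6*s^2 + 29.21*s + 28.566 = (s + 2.7)(s + 4.6)(s + 2.3) = 0 → Poles: -2.3, -2.7, -4.6
Numerator is a nonzero constant (3) → Zeros: none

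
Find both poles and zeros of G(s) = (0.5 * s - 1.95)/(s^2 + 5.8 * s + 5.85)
Set denominator = 0: s^2 + 5.8*s + 5.85 = (s + 4.5)(s + 1.3) = 0 → Poles: -1.3, -4.5
Set numerator = 0: 0.5*s - 1.95 = 0 → Zeros: 3.9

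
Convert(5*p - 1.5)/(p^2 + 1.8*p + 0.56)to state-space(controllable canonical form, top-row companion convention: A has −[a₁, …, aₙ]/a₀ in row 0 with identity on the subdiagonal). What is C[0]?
Reachable canonical form: C = numerator coefficients (right-aligned, zero-padded to length n).
num = 5*p - 1.5, C = [[5, -1.5]].
C[0] = 5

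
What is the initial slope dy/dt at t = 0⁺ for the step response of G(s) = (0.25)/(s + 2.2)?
IVT: y'(0⁺) = lim_{s→∞} s²·Y(s) = lim_{s→∞} s·G(s).
deg(num) = 0, deg(den) = 1, relative degree = 1, so s·G(s) → (leading num)/(leading den) = 0.25/1 = 0.25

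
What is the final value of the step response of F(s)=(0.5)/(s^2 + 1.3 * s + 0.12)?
FVT: lim_{t→∞} y(t) = lim_{s→0} s*Y(s) where Y(s) = F(s)/s.
= lim_{s→0} F(s) = F(0) = num(0)/den(0) = 0.5/0.12 = 4.167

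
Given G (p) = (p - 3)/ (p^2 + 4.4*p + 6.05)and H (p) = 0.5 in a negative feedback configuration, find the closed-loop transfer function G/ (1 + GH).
Closed-loop T = G/(1+GH).
Numerator: G_num * H_den = p - 3.
Denominator: G_den * H_den + G_num * H_num = (p^2 + 4.4*p + 6.05) + (0.5*p - 1.5) = p^2 + 4.9*p + 4.55.
T(p) = (p - 3)/(p^2 + 4.9*p + 4.55)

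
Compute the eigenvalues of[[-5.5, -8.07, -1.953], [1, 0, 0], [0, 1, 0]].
Eigenvalues solve det(λI - A) = 0.
Characteristic polynomial: λ^3 + 5.5*λ^2 + 8.07*λ + 1.953 = 0.
Factor: (λ + 3.1)(λ + 0.3)(λ + 2.1) = 0.
Roots: -0.3, -2.1, -3.1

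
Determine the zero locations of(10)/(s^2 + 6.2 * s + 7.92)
Numerator is a nonzero constant (10) → Zeros: none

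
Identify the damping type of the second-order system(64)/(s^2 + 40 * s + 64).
Standard form: ωn²/(s²+2ζωn·s+ωn²) gives ωn=8, ζ=2.5.
Overdamped (ζ = 2.5 > 1)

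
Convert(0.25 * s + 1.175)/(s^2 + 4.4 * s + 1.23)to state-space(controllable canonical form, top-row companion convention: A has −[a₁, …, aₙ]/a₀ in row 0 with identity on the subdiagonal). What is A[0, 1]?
Reachable canonical form for den = s^2 + 4.4*s + 1.23: top row of A = -[a₁,a₂,...,aₙ]/a₀, ones on the subdiagonal, zeros elsewhere.
A = [[-4.4, -1.23], [1, 0]].
A[0,1] = -1.23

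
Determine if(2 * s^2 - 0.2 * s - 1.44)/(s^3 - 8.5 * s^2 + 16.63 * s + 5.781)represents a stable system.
Denominator: s^3 - 8.5*s^2 + 16.63*s + 5.781 = (s - 4.1)(s + 0.3)(s - 4.7). Poles: -0.3, 4.1, 4.7. All Re(p)<0: No (unstable)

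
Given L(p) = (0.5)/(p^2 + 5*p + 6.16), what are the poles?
Set denominator = 0: p^2 + 5*p + 6.16 = (p + 2.2)(p + 2.8) = 0 → Poles: -2.2, -2.8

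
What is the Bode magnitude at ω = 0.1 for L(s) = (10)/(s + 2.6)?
Substitute s = j*0.1: L(j0.1) = 3.84047 - 0.14771j.
|L(j0.1)| = sqrt(Re² + Im²) = 3.843.
20*log₁₀(3.843) = 11.69 dB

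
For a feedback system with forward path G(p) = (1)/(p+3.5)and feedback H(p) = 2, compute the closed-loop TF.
Closed-loop T = G/(1+GH).
Numerator: G_num * H_den = 1.
Denominator: G_den * H_den + G_num * H_num = (p + 3.5) + (2) = p + 5.5.
T(p) = (1)/(p + 5.5)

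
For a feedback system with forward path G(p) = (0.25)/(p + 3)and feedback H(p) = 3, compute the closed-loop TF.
Closed-loop T = G/(1+GH).
Numerator: G_num * H_den = 0.25.
Denominator: G_den * H_den + G_num * H_num = (p + 3) + (0.75) = p + 3.75.
T(p) = (0.25)/(p + 3.75)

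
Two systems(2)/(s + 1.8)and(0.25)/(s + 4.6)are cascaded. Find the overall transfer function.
Series: H = H₁ · H₂ = (n₁·n₂)/(d₁·d₂).
Num: n₁·n₂ = 0.5. Den: d₁·d₂ = s^2 + 6.4*s + 8.28.
H(s) = (0.5)/(s^2 + 6.4*s + 8.28)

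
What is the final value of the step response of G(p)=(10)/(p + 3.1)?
FVT: lim_{t→∞} y(t) = lim_{p→0} p*Y(p) where Y(p) = G(p)/p.
= lim_{p→0} G(p) = G(0) = num(0)/den(0) = 10/3.1 = 3.226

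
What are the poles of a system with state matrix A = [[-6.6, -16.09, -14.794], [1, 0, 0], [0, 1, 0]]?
Eigenvalues solve det(λI - A) = 0.
Characteristic polynomial: λ^3 + 6.6*λ^2 + 16.09*λ + 14.794 = 0.
Factor: (λ + 2.6)(λ^2 + 4*λ + 5.69) = 0.
Roots: -2 + 1.3j, -2 - 1.3j, -2.6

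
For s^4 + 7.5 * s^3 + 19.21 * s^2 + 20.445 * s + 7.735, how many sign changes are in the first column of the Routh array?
Routh array:
s^4: [1, 19.21, 7.735]; s^3: [7.5, 20.445]; s^2: [16.484, 7.735]; s^1: [16.9257]; s^0: [7.735]
First column: [1, 7.5, 16.484, 16.9257, 7.735]. Sign changes = 0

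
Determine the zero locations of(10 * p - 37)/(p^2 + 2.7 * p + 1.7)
Set numerator = 0: 10*p - 37 = 0 → Zeros: 3.7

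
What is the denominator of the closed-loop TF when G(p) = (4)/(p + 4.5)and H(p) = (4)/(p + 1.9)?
Characteristic poly = G_den * H_den + G_num * H_num = (p^2 + 6.4*p + 8.55) + (16) = p^2 + 6.4*p + 24.55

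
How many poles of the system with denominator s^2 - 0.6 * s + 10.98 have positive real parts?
Poles: 0.3 + 3.3j, 0.3 - 3.3j. RHP poles (Re>0): 2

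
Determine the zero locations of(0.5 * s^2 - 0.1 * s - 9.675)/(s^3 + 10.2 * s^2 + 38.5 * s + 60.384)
Set numerator = 0: 0.5*s^2 - 0.1*s - 9.675 = 0.5*(s + 4.3)(s - 4.5) = 0 → Zeros: -4.3, 4.5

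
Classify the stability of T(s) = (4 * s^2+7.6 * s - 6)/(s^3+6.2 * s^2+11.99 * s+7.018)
Denominator: s^3 + 6.2*s^2 + 11.99*s + 7.018 = (s + 2.2)(s + 2.9)(s + 1.1). Poles: -1.1, -2.2, -2.9. Stable (all poles in LHP)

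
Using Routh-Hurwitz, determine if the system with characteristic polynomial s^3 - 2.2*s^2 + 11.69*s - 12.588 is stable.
Routh array:
s^3: [1, 11.69]; s^2: [-2.2, -12.588]; s^1: [5.96818]; s^0: [-12.588]
First column: [1, -2.2, 5.96818, -12.588]. Sign changes = 3.
No, unstable (3 RHP root(s))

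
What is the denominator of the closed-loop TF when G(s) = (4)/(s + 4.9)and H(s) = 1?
Characteristic poly = G_den * H_den + G_num * H_num = (s + 4.9) + (4) = s + 8.9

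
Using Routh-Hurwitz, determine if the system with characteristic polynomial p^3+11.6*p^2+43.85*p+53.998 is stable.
Routh array:
p^3: [1, 43.85]; p^2: [11.6, 53.998]; p^1: [39.195]; p^0: [53.998]
First column: [1, 11.6, 39.195, 53.998]. Sign changes = 0.
Yes, stable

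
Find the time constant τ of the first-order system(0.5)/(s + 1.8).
First-order system: τ = -1/pole. Pole = -1.8. τ = -1/(-1.8) = 0.5556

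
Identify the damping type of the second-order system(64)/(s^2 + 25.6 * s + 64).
Standard form: ωn²/(s²+2ζωn·s+ωn²) gives ωn=8, ζ=1.6.
Overdamped (ζ = 1.6 > 1)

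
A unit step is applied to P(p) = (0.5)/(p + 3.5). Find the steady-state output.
FVT: lim_{t→∞} y(t) = lim_{p→0} p*Y(p) where Y(p) = P(p)/p.
= lim_{p→0} P(p) = P(0) = num(0)/den(0) = 0.5/3.5 = 0.1429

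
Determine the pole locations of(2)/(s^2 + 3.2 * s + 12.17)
Set denominator = 0: s^2 + 3.2*s + 12.17 = 0 → Poles: -1.6 + 3.1j, -1.6 - 3.1j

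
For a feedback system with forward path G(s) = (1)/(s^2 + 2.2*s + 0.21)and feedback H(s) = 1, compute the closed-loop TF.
Closed-loop T = G/(1+GH).
Numerator: G_num * H_den = 1.
Denominator: G_den * H_den + G_num * H_num = (s^2 + 2.2*s + 0.21) + (1) = s^2 + 2.2*s + 1.21.
T(s) = (1)/(s^2 + 2.2*s + 1.21)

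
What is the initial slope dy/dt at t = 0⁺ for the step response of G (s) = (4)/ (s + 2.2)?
IVT: y'(0⁺) = lim_{s→∞} s²·Y(s) = lim_{s→∞} s·G(s).
deg(num) = 0, deg(den) = 1, relative degree = 1, so s·G(s) → (leading num)/(leading den) = 4/1 = 4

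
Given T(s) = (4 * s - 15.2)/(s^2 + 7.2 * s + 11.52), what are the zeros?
Set numerator = 0: 4*s - 15.2 = 0 → Zeros: 3.8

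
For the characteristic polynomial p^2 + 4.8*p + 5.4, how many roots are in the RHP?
p^2 + 4.8*p + 5.4 = (p + 3)(p + 1.8). Poles: -1.8, -3. RHP poles (Re>0): 0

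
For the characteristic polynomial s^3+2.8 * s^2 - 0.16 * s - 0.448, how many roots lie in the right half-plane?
Factor: s^3 + 2.8*s^2 - 0.16*s - 0.448 = (s - 0.4)(s + 2.8)(s + 0.4).
Roots: -0.4, -2.8, 0.4.
RHP roots (Re>0): 1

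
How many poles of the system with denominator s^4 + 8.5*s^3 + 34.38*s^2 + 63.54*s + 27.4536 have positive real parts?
s^4 + 8.5*s^3 + 34.38*s^2 + 63.54*s + 27.4536 = (s + 3.1)(s + 0.6)(s^2 + 4.8*s + 14.76). Poles: -0.6, -2.4 + 3j, -2.4 - 3j, -3.1. RHP poles (Re>0): 0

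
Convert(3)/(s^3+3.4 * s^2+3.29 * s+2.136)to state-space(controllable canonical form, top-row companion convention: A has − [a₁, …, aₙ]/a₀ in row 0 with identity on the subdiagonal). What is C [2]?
Reachable canonical form: C = numerator coefficients (right-aligned, zero-padded to length n).
num = 3, C = [[0, 0, 3]].
C[2] = 3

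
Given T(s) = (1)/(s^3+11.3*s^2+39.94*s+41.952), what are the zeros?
Numerator is a nonzero constant (1) → Zeros: none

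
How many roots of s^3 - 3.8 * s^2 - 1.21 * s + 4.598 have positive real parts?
Factor: s^3 - 3.8*s^2 - 1.21*s + 4.598 = (s - 1.1)(s - 3.8)(s + 1.1).
Roots: -1.1, 1.1, 3.8.
RHP roots (Re>0): 2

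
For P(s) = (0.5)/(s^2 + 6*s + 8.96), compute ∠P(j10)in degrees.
Substitute s = j*10: P(j10) = -0.00382898 - 0.00252349j.
∠P(j10) = atan2(Im, Re) = atan2(-0.00252349, -0.00382898) = -146.61°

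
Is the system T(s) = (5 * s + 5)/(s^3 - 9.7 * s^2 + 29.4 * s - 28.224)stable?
Denominator: s^3 - 9.7*s^2 + 29.4*s - 28.224 = (s - 4.8)(s - 2.1)(s - 2.8). Poles: 2.1, 2.8, 4.8. All Re(p)<0: No (unstable)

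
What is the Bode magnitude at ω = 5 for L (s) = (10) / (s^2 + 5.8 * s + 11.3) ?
Substitute s = j*5: L(j5) = -0.133179 - 0.281912j.
|L(j5)| = sqrt(Re² + Im²) = 0.3118.
20*log₁₀(0.3118) = -10.12 dB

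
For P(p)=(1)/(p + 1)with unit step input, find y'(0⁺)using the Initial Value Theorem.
IVT: y'(0⁺) = lim_{p→∞} p²·Y(p) = lim_{p→∞} p·P(p).
deg(num) = 0, deg(den) = 1, relative degree = 1, so p·P(p) → (leading num)/(leading den) = 1/1 = 1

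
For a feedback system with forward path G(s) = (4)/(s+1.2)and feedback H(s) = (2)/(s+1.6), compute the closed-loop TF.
Closed-loop T = G/(1+GH).
Numerator: G_num * H_den = 4*s + 6.4.
Denominator: G_den * H_den + G_num * H_num = (s^2 + 2.8*s + 1.92) + (8) = s^2 + 2.8*s + 9.92.
T(s) = (4*s + 6.4)/(s^2 + 2.8*s + 9.92)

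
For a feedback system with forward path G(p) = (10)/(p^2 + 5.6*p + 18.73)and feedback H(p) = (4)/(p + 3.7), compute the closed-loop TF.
Closed-loop T = G/(1+GH).
Numerator: G_num * H_den = 10*p + 37.
Denominator: G_den * H_den + G_num * H_num = (p^3 + 9.3*p^2 + 39.45*p + 69.301) + (40) = p^3 + 9.3*p^2 + 39.45*p + 109.301.
T(p) = (10*p + 37)/(p^3 + 9.3*p^2 + 39.45*p + 109.301)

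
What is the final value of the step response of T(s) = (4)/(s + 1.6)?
FVT: lim_{t→∞} y(t) = lim_{s→0} s*Y(s) where Y(s) = T(s)/s.
= lim_{s→0} T(s) = T(0) = num(0)/den(0) = 4/1.6 = 2.5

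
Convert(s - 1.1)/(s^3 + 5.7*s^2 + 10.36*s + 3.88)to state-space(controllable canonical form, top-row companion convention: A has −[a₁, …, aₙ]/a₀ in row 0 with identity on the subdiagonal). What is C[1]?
Reachable canonical form: C = numerator coefficients (right-aligned, zero-padded to length n).
num = s - 1.1, C = [[0, 1, -1.1]].
C[1] = 1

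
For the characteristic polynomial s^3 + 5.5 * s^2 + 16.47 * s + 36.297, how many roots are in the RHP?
s^3 + 5.5*s^2 + 16.47*s + 36.297 = (s + 3.7)(s^2 + 1.8*s + 9.81). Poles: -0.9 + 3j, -0.9 - 3j, -3.7. RHP poles (Re>0): 0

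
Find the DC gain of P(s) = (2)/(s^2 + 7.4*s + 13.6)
DC gain = P(0) = num(0)/den(0) = 2/13.6 = 0.1471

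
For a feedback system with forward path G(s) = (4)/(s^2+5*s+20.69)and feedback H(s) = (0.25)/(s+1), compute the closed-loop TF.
Closed-loop T = G/(1+GH).
Numerator: G_num * H_den = 4*s + 4.
Denominator: G_den * H_den + G_num * H_num = (s^3 + 6*s^2 + 25.69*s + 20.69) + (1) = s^3 + 6*s^2 + 25.69*s + 21.69.
T(s) = (4*s + 4)/(s^3 + 6*s^2 + 25.69*s + 21.69)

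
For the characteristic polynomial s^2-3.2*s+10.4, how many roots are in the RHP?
Poles: 1.6 + 2.8j, 1.6 - 2.8j. RHP poles (Re>0): 2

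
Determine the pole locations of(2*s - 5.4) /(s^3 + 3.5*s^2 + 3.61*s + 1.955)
Set denominator = 0: s^3 + 3.5*s^2 + 3.61*s + 1.955 = (s + 2.3)(s^2 + 1.2*s + 0.85) = 0 → Poles: -0.6 + 0.7j, -0.6 - 0.7j, -2.3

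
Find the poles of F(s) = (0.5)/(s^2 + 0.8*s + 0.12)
Set denominator = 0: s^2 + 0.8*s + 0.12 = (s + 0.6)(s + 0.2) = 0 → Poles: -0.2, -0.6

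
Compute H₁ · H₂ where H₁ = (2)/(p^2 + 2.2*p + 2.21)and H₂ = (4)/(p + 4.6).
Series: H = H₁ · H₂ = (n₁·n₂)/(d₁·d₂).
Num: n₁·n₂ = 8. Den: d₁·d₂ = p^3 + 6.8*p^2 + 12.33*p + 10.166.
H(p) = (8)/(p^3 + 6.8*p^2 + 12.33*p + 10.166)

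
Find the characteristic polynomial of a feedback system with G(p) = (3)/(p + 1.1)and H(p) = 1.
Characteristic poly = G_den * H_den + G_num * H_num = (p + 1.1) + (3) = p + 4.1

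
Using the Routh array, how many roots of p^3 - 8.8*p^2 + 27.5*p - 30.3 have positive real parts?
Routh array:
p^3: [1, 27.5]; p^2: [-8.8, -30.3]; p^1: [24.0568]; p^0: [-30.3]
First column: [1, -8.8, 24.0568, -30.3]. Sign changes = RHP roots = 3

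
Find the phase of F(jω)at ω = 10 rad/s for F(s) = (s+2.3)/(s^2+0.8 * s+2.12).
Substitute s = j*10: F(j10) = -0.0150473 - 0.103396j.
∠F(j10) = atan2(Im, Re) = atan2(-0.103396, -0.0150473) = -98.28°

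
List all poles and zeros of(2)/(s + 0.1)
Set denominator = 0: s + 0.1 = 0 → Poles: -0.1
Numerator is a nonzero constant (2) → Zeros: none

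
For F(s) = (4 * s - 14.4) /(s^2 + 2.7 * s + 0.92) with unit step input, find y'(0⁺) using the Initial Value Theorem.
IVT: y'(0⁺) = lim_{s→∞} s²·Y(s) = lim_{s→∞} s·F(s).
deg(num) = 1, deg(den) = 2, relative degree = 1, so s·F(s) → (leading num)/(leading den) = 4/1 = 4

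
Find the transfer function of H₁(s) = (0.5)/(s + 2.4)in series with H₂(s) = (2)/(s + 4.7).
Series: H = H₁ · H₂ = (n₁·n₂)/(d₁·d₂).
Num: n₁·n₂ = 1. Den: d₁·d₂ = s^2 + 7.1*s + 11.28.
H(s) = (1)/(s^2 + 7.1*s + 11.28)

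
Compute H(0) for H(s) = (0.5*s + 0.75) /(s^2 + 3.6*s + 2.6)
DC gain = H(0) = num(0)/den(0) = 0.75/2.6 = 0.2885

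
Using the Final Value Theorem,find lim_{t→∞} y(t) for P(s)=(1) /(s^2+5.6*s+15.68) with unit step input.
FVT: lim_{t→∞} y(t) = lim_{s→0} s*Y(s) where Y(s) = P(s)/s.
= lim_{s→0} P(s) = P(0) = num(0)/den(0) = 1/15.68 = 0.06378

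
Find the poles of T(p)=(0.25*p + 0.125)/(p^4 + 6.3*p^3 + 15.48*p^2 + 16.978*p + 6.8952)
Set denominator = 0: p^4 + 6.3*p^3 + 15.48*p^2 + 16.978*p + 6.8952 = (p + 1.2)(p + 1.3)(p^2 + 3.8*p + 4.42) = 0 → Poles: -1.2, -1.3, -1.9 + 0.9j, -1.9 - 0.9j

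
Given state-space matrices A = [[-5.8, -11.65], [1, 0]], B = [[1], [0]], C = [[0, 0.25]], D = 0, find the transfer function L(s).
L(s) = C(sI - A)⁻¹B + D.
Characteristic polynomial det(sI - A) = s^2 + 5.8*s + 11.65.
Numerator from C·adj(sI-A)·B + D·det(sI-A) = 0.25.
L(s) = (0.25)/(s^2 + 5.8*s + 11.65)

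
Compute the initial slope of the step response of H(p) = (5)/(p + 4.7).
IVT: y'(0⁺) = lim_{p→∞} p²·Y(p) = lim_{p→∞} p·H(p).
deg(num) = 0, deg(den) = 1, relative degree = 1, so p·H(p) → (leading num)/(leading den) = 5/1 = 5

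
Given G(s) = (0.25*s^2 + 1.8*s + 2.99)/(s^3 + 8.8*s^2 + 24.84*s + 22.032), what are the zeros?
Set numerator = 0: 0.25*s^2 + 1.8*s + 2.99 = 0.25*(s + 2.6)(s + 4.6) = 0 → Zeros: -2.6, -4.6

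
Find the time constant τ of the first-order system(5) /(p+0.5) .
First-order system: τ = -1/pole. Pole = -0.5. τ = -1/(-0.5) = 2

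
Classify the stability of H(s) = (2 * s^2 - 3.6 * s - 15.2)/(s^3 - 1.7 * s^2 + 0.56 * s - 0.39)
Denominator: s^3 - 1.7*s^2 + 0.56*s - 0.39 = (s - 1.5)(s^2 - 0.2*s + 0.26). Poles: 0.1 + 0.5j, 0.1 - 0.5j, 1.5. Unstable (3 pole(s) in RHP)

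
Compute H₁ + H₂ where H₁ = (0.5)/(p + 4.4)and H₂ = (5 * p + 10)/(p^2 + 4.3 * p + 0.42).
Parallel: H = H₁ + H₂ = (n₁·d₂ + n₂·d₁)/(d₁·d₂).
n₁·d₂ = 0.5*p^2 + 2.15*p + 0.21. n₂·d₁ = 5*p^2 + 32*p + 44. Sum = 5.5*p^2 + 34.15*p + 44.21. d₁·d₂ = p^3 + 8.7*p^2 + 19.34*p + 1.848.
H(p) = (5.5*p^2 + 34.15*p + 44.21)/(p^3 + 8.7*p^2 + 19.34*p + 1.848)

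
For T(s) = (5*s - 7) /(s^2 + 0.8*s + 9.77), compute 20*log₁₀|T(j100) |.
Substitute s = j*100: T(j100) = 0.0011014 - 0.0500401j.
|T(j100)| = sqrt(Re² + Im²) = 0.05005.
20*log₁₀(0.05005) = -26.01 dB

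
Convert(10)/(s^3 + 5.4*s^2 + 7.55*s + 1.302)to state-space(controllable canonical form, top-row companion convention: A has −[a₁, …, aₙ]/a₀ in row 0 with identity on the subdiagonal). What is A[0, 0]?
Reachable canonical form for den = s^3 + 5.4*s^2 + 7.55*s + 1.302: top row of A = -[a₁,a₂,...,aₙ]/a₀, ones on the subdiagonal, zeros elsewhere.
A = [[-5.4, -7.55, -1.302], [1, 0, 0], [0, 1, 0]].
A[0,0] = -5.4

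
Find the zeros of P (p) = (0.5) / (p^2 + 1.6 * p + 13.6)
Numerator is a nonzero constant (0.5) → Zeros: none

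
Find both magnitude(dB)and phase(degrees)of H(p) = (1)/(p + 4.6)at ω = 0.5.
Substitute p = j*0.5: H(j0.5) = 0.214853 - 0.0233536j.
|H| = 20*log₁₀(sqrt(Re²+Im²)) = -13.31 dB.
∠H = atan2(Im, Re) = -6.20°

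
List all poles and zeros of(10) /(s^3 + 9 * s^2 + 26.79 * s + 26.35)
Set denominator = 0: s^3 + 9*s^2 + 26.79*s + 26.35 = (s + 3.1)(s + 2.5)(s + 3.4) = 0 → Poles: -2.5, -3.1, -3.4
Numerator is a nonzero constant (10) → Zeros: none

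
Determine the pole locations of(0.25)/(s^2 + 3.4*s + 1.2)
Set denominator = 0: s^2 + 3.4*s + 1.2 = (s + 0.4)(s + 3) = 0 → Poles: -0.4, -3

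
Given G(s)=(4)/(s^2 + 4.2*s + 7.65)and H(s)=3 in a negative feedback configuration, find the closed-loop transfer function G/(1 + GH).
Closed-loop T = G/(1+GH).
Numerator: G_num * H_den = 4.
Denominator: G_den * H_den + G_num * H_num = (s^2 + 4.2*s + 7.65) + (12) = s^2 + 4.2*s + 19.65.
T(s) = (4)/(s^2 + 4.2*s + 19.65)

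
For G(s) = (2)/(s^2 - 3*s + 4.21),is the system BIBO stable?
Denominator: s^2 - 3*s + 4.21. Poles: 1.5 + 1.4j, 1.5 - 1.4j. All Re(p)<0: No (unstable)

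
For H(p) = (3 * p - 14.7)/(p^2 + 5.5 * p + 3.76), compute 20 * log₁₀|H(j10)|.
Substitute p = j*10: H(j10) = 0.249426 - 0.169177j.
|H(j10)| = sqrt(Re² + Im²) = 0.3014.
20*log₁₀(0.3014) = -10.42 dB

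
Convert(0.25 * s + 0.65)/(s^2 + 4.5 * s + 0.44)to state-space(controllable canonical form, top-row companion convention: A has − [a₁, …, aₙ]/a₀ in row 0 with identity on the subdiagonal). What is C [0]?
Reachable canonical form: C = numerator coefficients (right-aligned, zero-padded to length n).
num = 0.25*s + 0.65, C = [[0.25, 0.65]].
C[0] = 0.25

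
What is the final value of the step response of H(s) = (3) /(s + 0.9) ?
FVT: lim_{t→∞} y(t) = lim_{s→0} s*Y(s) where Y(s) = H(s)/s.
= lim_{s→0} H(s) = H(0) = num(0)/den(0) = 3/0.9 = 3.333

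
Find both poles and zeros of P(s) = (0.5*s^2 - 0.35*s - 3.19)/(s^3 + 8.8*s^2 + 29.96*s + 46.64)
Set denominator = 0: s^3 + 8.8*s^2 + 29.96*s + 46.64 = (s + 4.4)(s^2 + 4.4*s + 10.6) = 0 → Poles: -2.2 + 2.4j, -2.2 - 2.4j, -4.4
Set numerator = 0: 0.5*s^2 - 0.35*s - 3.19 = 0.5*(s + 2.2)(s - 2.9) = 0 → Zeros: -2.2, 2.9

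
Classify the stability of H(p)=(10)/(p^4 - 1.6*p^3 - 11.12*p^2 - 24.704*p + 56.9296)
Denominator: p^4 - 1.6*p^3 - 11.12*p^2 - 24.704*p + 56.9296 = (p - 1.4)(p - 4.6)(p^2 + 4.4*p + 8.84). Poles: -2.2 + 2j, -2.2 - 2j, 1.4, 4.6. Unstable (2 pole(s) in RHP)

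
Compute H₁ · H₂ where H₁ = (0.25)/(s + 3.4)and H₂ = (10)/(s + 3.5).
Series: H = H₁ · H₂ = (n₁·n₂)/(d₁·d₂).
Num: n₁·n₂ = 2.5. Den: d₁·d₂ = s^2 + 6.9*s + 11.9.
H(s) = (2.5)/(s^2 + 6.9*s + 11.9)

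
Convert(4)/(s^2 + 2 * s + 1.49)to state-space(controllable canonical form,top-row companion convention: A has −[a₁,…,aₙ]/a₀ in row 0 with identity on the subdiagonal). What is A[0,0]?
Reachable canonical form for den = s^2 + 2*s + 1.49: top row of A = -[a₁,a₂,...,aₙ]/a₀, ones on the subdiagonal, zeros elsewhere.
A = [[-2, -1.49], [1, 0]].
A[0,0] = -2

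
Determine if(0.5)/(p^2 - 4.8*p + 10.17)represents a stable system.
Denominator: p^2 - 4.8*p + 10.17. Poles: 2.4 + 2.1j, 2.4 - 2.1j. All Re(p)<0: No (unstable)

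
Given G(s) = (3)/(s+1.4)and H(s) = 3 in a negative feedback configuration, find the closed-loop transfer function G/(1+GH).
Closed-loop T = G/(1+GH).
Numerator: G_num * H_den = 3.
Denominator: G_den * H_den + G_num * H_num = (s + 1.4) + (9) = s + 10.4.
T(s) = (3)/(s + 10.4)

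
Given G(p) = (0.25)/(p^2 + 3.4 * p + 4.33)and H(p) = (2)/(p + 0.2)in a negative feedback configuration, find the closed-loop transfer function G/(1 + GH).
Closed-loop T = G/(1+GH).
Numerator: G_num * H_den = 0.25*p + 0.05.
Denominator: G_den * H_den + G_num * H_num = (p^3 + 3.6*p^2 + 5.01*p + 0.866) + (0.5) = p^3 + 3.6*p^2 + 5.01*p + 1.366.
T(p) = (0.25*p + 0.05)/(p^3 + 3.6*p^2 + 5.01*p + 1.366)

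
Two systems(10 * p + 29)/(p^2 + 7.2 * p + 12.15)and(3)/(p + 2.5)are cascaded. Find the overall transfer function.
Series: H = H₁ · H₂ = (n₁·n₂)/(d₁·d₂).
Num: n₁·n₂ = 30*p + 87. Den: d₁·d₂ = p^3 + 9.7*p^2 + 30.15*p + 30.375.
H(p) = (30*p + 87)/(p^3 + 9.7*p^2 + 30.15*p + 30.375)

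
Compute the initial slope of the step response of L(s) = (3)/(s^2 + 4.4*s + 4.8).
IVT: y'(0⁺) = lim_{s→∞} s²·Y(s) = lim_{s→∞} s·L(s).
deg(num) = 0, deg(den) = 2, relative degree = 2 ≥ 2, so s·L(s) → 0. Initial slope = 0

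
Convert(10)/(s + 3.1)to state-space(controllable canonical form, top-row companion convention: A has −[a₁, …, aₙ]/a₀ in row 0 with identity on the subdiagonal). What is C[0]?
Reachable canonical form: C = numerator coefficients (right-aligned, zero-padded to length n).
num = 10, C = [[10]].
C[0] = 10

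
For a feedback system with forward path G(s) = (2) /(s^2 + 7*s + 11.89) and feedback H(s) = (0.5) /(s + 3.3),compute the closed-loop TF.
Closed-loop T = G/(1+GH).
Numerator: G_num * H_den = 2*s + 6.6.
Denominator: G_den * H_den + G_num * H_num = (s^3 + 10.3*s^2 + 34.99*s + 39.237) + (1) = s^3 + 10.3*s^2 + 34.99*s + 40.237.
T(s) = (2*s + 6.6)/(s^3 + 10.3*s^2 + 34.99*s + 40.237)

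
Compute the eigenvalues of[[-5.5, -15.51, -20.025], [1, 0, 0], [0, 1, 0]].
Eigenvalues solve det(λI - A) = 0.
Characteristic polynomial: λ^3 + 5.5*λ^2 + 15.51*λ + 20.025 = 0.
Factor: (λ + 2.5)(λ^2 + 3*λ + 8.01) = 0.
Roots: -1.5 + 2.4j, -1.5 - 2.4j, -2.5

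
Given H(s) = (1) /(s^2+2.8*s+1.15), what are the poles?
Set denominator = 0: s^2 + 2.8*s + 1.15 = (s + 0.5)(s + 2.3) = 0 → Poles: -0.5, -2.3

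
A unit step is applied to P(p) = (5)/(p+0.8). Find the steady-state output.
FVT: lim_{t→∞} y(t) = lim_{p→0} p*Y(p) where Y(p) = P(p)/p.
= lim_{p→0} P(p) = P(0) = num(0)/den(0) = 5/0.8 = 6.25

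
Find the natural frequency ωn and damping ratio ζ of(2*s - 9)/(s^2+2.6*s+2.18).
Underdamped: complex pole -1.3 + 0.7j. ωn = |pole| = 1.476, ζ = -Re(pole)/ωn = 0.8805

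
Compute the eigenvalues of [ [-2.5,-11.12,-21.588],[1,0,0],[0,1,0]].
Eigenvalues solve det(λI - A) = 0.
Characteristic polynomial: λ^3 + 2.5*λ^2 + 11.12*λ + 21.588 = 0.
Factor: (λ + 2.1)(λ^2 + 0.4*λ + 10.28) = 0.
Roots: -0.2 + 3.2j, -0.2 - 3.2j, -2.1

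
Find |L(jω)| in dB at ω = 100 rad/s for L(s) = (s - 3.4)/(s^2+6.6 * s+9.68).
Substitute s = j*100: L(j100) = 0.000997257 - 0.00994381j.
|L(j100)| = sqrt(Re² + Im²) = 0.009994.
20*log₁₀(0.009994) = -40.01 dB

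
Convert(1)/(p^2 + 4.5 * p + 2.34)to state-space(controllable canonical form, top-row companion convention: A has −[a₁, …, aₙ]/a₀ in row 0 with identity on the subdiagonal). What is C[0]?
Reachable canonical form: C = numerator coefficients (right-aligned, zero-padded to length n).
num = 1, C = [[0, 1]].
C[0] = 0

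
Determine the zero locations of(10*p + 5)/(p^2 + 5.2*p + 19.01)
Set numerator = 0: 10*p + 5 = 0 → Zeros: -0.5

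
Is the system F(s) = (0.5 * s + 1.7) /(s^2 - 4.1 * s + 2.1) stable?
Denominator: s^2 - 4.1*s + 2.1 = (s - 3.5)(s - 0.6). Poles: 0.6, 3.5. All Re(p)<0: No (unstable)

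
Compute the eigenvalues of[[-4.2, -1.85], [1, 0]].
Eigenvalues solve det(λI - A) = 0.
Characteristic polynomial: λ^2 + 4.2*λ + 1.85 = 0.
Factor: (λ + 0.5)(λ + 3.7) = 0.
Roots: -0.5, -3.7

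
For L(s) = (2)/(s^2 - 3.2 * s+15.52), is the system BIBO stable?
Denominator: s^2 - 3.2*s + 15.52. Poles: 1.6 + 3.6j, 1.6 - 3.6j. All Re(p)<0: No (unstable)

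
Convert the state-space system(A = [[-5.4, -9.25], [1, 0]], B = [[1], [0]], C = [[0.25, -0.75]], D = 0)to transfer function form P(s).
P(s) = C(sI - A)⁻¹B + D.
Characteristic polynomial det(sI - A) = s^2 + 5.4*s + 9.25.
Numerator from C·adj(sI-A)·B + D·det(sI-A) = 0.25*s - 0.75.
P(s) = (0.25*s - 0.75)/(s^2 + 5.4*s + 9.25)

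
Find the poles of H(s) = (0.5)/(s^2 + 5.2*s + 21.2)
Set denominator = 0: s^2 + 5.2*s + 21.2 = 0 → Poles: -2.6 + 3.8j, -2.6 - 3.8j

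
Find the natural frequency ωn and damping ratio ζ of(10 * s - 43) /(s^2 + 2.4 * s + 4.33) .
Underdamped: complex pole -1.2 + 1.7j. ωn = |pole| = 2.081, ζ = -Re(pole)/ωn = 0.5767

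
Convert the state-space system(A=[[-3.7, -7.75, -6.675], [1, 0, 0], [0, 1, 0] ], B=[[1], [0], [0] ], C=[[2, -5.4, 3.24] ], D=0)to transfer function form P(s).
P(s) = C(sI - A)⁻¹B + D.
Characteristic polynomial det(sI - A) = s^3 + 3.7*s^2 + 7.75*s + 6.675.
Numerator from C·adj(sI-A)·B + D·det(sI-A) = 2*s^2 - 5.4*s + 3.24.
P(s) = (2*s^2 - 5.4*s + 3.24)/(s^3 + 3.7*s^2 + 7.75*s + 6.675)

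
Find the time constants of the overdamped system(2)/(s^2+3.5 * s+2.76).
Overdamped: real poles at -2.3, -1.2. τ = -1/pole → τ₁ = 0.4348, τ₂ = 0.8333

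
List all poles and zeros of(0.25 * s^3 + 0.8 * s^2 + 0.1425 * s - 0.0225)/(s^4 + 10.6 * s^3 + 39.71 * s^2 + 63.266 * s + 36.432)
Set denominator = 0: s^4 + 10.6*s^3 + 39.71*s^2 + 63.266*s + 36.432 = (s + 1.6)(s + 2.3)(s + 2.2)(s + 4.5) = 0 → Poles: -1.6, -2.2, -2.3, -4.5
Set numerator = 0: 0.25*s^3 + 0.8*s^2 + 0.1425*s - 0.0225 = 0.25*(s + 0.3)(s - 0.1)(s + 3) = 0 → Zeros: -0.3, -3, 0.1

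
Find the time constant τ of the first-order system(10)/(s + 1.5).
First-order system: τ = -1/pole. Pole = -1.5. τ = -1/(-1.5) = 0.6667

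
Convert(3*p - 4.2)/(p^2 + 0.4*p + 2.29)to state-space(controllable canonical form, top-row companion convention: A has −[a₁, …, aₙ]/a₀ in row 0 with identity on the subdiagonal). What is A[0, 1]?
Reachable canonical form for den = p^2 + 0.4*p + 2.29: top row of A = -[a₁,a₂,...,aₙ]/a₀, ones on the subdiagonal, zeros elsewhere.
A = [[-0.4, -2.29], [1, 0]].
A[0,1] = -2.29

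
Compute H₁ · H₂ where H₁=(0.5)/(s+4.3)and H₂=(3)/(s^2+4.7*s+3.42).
Series: H = H₁ · H₂ = (n₁·n₂)/(d₁·d₂).
Num: n₁·n₂ = 1.5. Den: d₁·d₂ = s^3 + 9*s^2 + 23.63*s + 14.706.
H(s) = (1.5)/(s^3 + 9*s^2 + 23.63*s + 14.706)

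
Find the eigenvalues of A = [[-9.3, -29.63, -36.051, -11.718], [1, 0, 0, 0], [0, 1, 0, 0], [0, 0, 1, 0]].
Eigenvalues solve det(λI - A) = 0.
Characteristic polynomial: λ^4 + 9.3*λ^3 + 29.63*λ^2 + 36.051*λ + 11.718 = 0.
Factor: (λ + 0.5)(λ + 2.1)(λ + 3.1)(λ + 3.6) = 0.
Roots: -0.5, -2.1, -3.1, -3.6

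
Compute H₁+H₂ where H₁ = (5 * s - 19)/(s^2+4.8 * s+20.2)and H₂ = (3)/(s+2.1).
Parallel: H = H₁ + H₂ = (n₁·d₂ + n₂·d₁)/(d₁·d₂).
n₁·d₂ = 5*s^2 - 8.5*s - 39.9. n₂·d₁ = 3*s^2 + 14.4*s + 60.6. Sum = 8*s^2 + 5.9*s + 20.7. d₁·d₂ = s^3 + 6.9*s^2 + 30.28*s + 42.42.
H(s) = (8*s^2 + 5.9*s + 20.7)/(s^3 + 6.9*s^2 + 30.28*s + 42.42)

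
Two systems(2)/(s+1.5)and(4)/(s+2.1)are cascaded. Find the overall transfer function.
Series: H = H₁ · H₂ = (n₁·n₂)/(d₁·d₂).
Num: n₁·n₂ = 8. Den: d₁·d₂ = s^2 + 3.6*s + 3.15.
H(s) = (8)/(s^2 + 3.6*s + 3.15)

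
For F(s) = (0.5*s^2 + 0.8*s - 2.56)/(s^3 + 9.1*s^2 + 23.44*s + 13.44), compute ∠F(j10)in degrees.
Substitute s = j*10: F(j10) = 0.029496 - 0.0341106j.
∠F(j10) = atan2(Im, Re) = atan2(-0.0341106, 0.029496) = -49.15°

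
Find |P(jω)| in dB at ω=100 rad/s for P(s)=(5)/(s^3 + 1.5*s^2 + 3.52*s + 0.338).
Substitute s = j*100: P(j100) = -7.50342e-08 + 5.00063e-06j.
|P(j100)| = sqrt(Re² + Im²) = 5.001e-06.
20*log₁₀(5.001e-06) = -106.02 dB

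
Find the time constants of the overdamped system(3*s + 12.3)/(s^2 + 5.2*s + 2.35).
Overdamped: real poles at -4.7, -0.5. τ = -1/pole → τ₁ = 0.2128, τ₂ = 2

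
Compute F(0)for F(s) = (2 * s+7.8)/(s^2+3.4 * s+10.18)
DC gain = F(0) = num(0)/den(0) = 7.8/10.18 = 0.7662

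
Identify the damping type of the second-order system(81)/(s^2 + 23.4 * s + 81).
Standard form: ωn²/(s²+2ζωn·s+ωn²) gives ωn=9, ζ=1.3.
Overdamped (ζ = 1.3 > 1)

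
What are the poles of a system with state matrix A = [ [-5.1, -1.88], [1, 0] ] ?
Eigenvalues solve det(λI - A) = 0.
Characteristic polynomial: λ^2 + 5.1*λ + 1.88 = 0.
Factor: (λ + 4.7)(λ + 0.4) = 0.
Roots: -0.4, -4.7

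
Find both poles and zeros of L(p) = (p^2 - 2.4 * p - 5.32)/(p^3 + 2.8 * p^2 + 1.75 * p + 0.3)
Set denominator = 0: p^3 + 2.8*p^2 + 1.75*p + 0.3 = (p + 2)(p + 0.5)(p + 0.3) = 0 → Poles: -0.3, -0.5, -2
Set numerator = 0: p^2 - 2.4*p - 5.32 = (p + 1.4)(p - 3.8) = 0 → Zeros: -1.4, 3.8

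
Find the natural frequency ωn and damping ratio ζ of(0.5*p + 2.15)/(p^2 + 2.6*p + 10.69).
Underdamped: complex pole -1.3 + 3j. ωn = |pole| = 3.27, ζ = -Re(pole)/ωn = 0.3976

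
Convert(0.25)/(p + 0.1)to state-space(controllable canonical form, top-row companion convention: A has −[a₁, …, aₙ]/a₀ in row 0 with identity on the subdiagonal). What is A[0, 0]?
Reachable canonical form for den = p + 0.1: top row of A = -[a₁,a₂,...,aₙ]/a₀, ones on the subdiagonal, zeros elsewhere.
A = [[-0.1]].
A[0,0] = -0.1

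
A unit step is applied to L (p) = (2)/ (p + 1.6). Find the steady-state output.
FVT: lim_{t→∞} y(t) = lim_{p→0} p*Y(p) where Y(p) = L(p)/p.
= lim_{p→0} L(p) = L(0) = num(0)/den(0) = 2/1.6 = 1.25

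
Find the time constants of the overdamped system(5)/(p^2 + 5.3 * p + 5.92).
Overdamped: real poles at -3.7, -1.6. τ = -1/pole → τ₁ = 0.2703, τ₂ = 0.625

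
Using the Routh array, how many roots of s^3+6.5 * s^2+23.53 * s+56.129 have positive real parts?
Routh array:
s^3: [1, 23.53]; s^2: [6.5, 56.129]; s^1: [14.8948]; s^0: [56.129]
First column: [1, 6.5, 14.8948, 56.129]. Sign changes = RHP roots = 0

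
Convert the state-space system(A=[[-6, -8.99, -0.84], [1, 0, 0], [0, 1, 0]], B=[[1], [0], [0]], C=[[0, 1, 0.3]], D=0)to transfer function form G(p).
G(p) = C(pI - A)⁻¹B + D.
Characteristic polynomial det(pI - A) = p^3 + 6*p^2 + 8.99*p + 0.84.
Numerator from C·adj(pI-A)·B + D·det(pI-A) = p + 0.3.
G(p) = (p + 0.3)/(p^3 + 6*p^2 + 8.99*p + 0.84)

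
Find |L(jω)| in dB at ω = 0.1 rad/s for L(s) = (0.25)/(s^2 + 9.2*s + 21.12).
Substitute s = j*0.1: L(j0.1) = 0.0118203 - 0.000515142j.
|L(j0.1)| = sqrt(Re² + Im²) = 0.01183.
20*log₁₀(0.01183) = -38.54 dB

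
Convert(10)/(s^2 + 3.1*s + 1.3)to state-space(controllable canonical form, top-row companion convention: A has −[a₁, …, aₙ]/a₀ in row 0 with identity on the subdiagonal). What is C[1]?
Reachable canonical form: C = numerator coefficients (right-aligned, zero-padded to length n).
num = 10, C = [[0, 10]].
C[1] = 10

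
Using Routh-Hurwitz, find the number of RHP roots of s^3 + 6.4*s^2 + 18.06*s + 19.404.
Routh array:
s^3: [1, 18.06]; s^2: [6.4, 19.404]; s^1: [15.0281]; s^0: [19.404]
First column: [1, 6.4, 15.0281, 19.404]. Sign changes = RHP roots = 0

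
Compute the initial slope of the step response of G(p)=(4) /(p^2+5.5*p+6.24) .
IVT: y'(0⁺) = lim_{p→∞} p²·Y(p) = lim_{p→∞} p·G(p).
deg(num) = 0, deg(den) = 2, relative degree = 2 ≥ 2, so p·G(p) → 0. Initial slope = 0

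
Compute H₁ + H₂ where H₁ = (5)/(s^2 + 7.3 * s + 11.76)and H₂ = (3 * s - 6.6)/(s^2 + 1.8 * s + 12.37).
Parallel: H = H₁ + H₂ = (n₁·d₂ + n₂·d₁)/(d₁·d₂).
n₁·d₂ = 5*s^2 + 9*s + 61.85. n₂·d₁ = 3*s^3 + 15.3*s^2 - 12.9*s - 77.616. Sum = 3*s^3 + 20.3*s^2 - 3.9*s - 15.766. d₁·d₂ = s^4 + 9.1*s^3 + 37.27*s^2 + 111.469*s + 145.4712.
H(s) = (3*s^3 + 20.3*s^2 - 3.9*s - 15.766)/(s^4 + 9.1*s^3 + 37.27*s^2 + 111.469*s + 145.4712)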